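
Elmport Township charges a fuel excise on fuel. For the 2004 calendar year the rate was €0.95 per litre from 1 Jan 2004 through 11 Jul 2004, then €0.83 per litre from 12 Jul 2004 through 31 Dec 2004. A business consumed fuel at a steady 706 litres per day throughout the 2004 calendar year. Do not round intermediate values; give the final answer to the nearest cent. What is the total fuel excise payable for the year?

1 Jan – 11 Jul 2004: 193 days × 706 litres/day = 136,258 litres at €0.95/litre → €129,445.10
12 Jul – 31 Dec 2004: 173 days × 706 litres/day = 122,138 litres at €0.83/litre → €101,374.54

€230,819.64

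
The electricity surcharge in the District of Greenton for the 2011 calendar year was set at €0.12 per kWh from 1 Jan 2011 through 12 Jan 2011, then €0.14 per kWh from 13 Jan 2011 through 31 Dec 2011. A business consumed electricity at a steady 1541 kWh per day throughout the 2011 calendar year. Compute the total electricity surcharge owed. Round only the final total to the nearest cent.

€78,375.26

1 Jan – 12 Jan 2011: 12 days × 1541 kWh/day = 18,492 kWh at €0.12/kWh → €2,219.04
13 Jan – 31 Dec 2011: 353 days × 1541 kWh/day = 543,973 kWh at €0.14/kWh → €76,156.22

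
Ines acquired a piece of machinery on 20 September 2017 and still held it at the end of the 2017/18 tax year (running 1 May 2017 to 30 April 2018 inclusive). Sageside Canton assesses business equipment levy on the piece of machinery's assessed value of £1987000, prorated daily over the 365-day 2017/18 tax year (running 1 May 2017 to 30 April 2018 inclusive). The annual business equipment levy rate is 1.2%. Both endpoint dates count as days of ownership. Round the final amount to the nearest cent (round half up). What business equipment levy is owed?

£14567.70

Days held (20 September 2017 – 30 April 2018): 223 out of 365
Tax = £1987000 × 1.2% × 223/365 = £14567.7041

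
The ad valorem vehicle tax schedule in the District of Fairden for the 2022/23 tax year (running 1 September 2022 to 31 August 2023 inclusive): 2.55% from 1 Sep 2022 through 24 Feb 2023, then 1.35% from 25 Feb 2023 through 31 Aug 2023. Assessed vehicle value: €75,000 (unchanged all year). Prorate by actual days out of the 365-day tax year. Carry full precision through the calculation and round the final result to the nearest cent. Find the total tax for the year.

€1,448.94

1 Sep 2022 – 24 Feb 2023: 177 days at 2.55% → €75,000 × 2.55% × 177/365 = €927.4315
25 Feb – 31 Aug 2023: 188 days at 1.35% → €75,000 × 1.35% × 188/365 = €521.5068
Total = €1,448.9384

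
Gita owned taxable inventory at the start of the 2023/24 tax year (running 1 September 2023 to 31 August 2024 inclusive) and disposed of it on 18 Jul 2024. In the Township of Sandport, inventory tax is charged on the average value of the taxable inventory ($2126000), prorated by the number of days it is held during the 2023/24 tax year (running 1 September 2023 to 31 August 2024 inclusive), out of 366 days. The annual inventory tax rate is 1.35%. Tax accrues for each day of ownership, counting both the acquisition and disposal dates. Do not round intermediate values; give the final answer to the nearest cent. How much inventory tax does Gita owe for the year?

$25250.61

Days held (1 Sep 2023 – 18 Jul 2024): 322 out of 366
Tax = $2126000 × 1.35% × 322/366 = $25250.6066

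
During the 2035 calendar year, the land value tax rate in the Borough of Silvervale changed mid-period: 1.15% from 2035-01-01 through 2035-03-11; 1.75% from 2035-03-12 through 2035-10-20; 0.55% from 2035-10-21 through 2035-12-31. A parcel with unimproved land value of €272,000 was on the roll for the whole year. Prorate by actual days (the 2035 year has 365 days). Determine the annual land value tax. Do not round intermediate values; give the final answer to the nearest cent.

€3,803.16

2035-01-01 to 2035-03-11: 70 days at 1.15% → €272,000 × 1.15% × 70/365 = €599.8904
2035-03-12 to 2035-10-20: 223 days at 1.75% → €272,000 × 1.75% × 223/365 = €2,908.1644
2035-10-21 to 2035-12-31: 72 days at 0.55% → €272,000 × 0.55% × 72/365 = €295.1014
Total = €3,803.1562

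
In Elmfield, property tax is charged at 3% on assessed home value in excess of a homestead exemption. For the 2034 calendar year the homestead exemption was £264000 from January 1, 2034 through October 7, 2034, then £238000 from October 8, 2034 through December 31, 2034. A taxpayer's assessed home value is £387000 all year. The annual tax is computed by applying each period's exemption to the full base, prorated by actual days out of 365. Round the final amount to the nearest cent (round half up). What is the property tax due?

January 1 – October 7, 2034: 280 days, exemption £264000 → (£387000 − £264000) × 3% × 280/365 = £2830.6849
October 8 – December 31, 2034: 85 days, exemption £238000 → (£387000 − £238000) × 3% × 85/365 = £1040.9589
Total = £3871.6438

£3871.64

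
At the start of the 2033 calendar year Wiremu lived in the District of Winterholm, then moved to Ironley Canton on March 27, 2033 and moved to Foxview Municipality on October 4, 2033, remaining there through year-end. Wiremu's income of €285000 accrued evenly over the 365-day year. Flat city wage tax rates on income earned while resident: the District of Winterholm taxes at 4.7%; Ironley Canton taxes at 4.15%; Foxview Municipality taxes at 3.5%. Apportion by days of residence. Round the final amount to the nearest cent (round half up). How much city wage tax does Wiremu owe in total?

€11740.83

The District of Winterholm, January 1 – March 26, 2033: 85 days → €285000 × 4.7% × 85/365 = €3119.3836
Ironley Canton, March 27 – October 3, 2033: 191 days → €285000 × 4.15% × 191/365 = €6189.1849
Foxview Municipality, October 4 – December 31, 2033: 89 days → €285000 × 3.5% × 89/365 = €2432.2603
Total = €11740.8288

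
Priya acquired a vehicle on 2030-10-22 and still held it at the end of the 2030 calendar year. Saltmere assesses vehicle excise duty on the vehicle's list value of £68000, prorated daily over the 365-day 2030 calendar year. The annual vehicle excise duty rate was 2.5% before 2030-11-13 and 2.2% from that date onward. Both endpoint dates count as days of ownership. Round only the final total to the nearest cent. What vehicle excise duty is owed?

£303.30

2030-10-22 to 2030-11-12: 22 days at 2.5% → £68000 × 2.5% × 22/365 = £102.4658
2030-11-13 to 2030-12-31: 49 days at 2.2% → £68000 × 2.2% × 49/365 = £200.8329
Total = £303.2986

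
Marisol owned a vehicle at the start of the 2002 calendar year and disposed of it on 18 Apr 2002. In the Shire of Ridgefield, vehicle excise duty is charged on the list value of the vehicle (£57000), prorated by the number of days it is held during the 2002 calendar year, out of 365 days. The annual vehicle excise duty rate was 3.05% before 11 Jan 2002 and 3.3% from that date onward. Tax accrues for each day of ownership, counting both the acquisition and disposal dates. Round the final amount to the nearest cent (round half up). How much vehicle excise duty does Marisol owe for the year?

£552.67

1 Jan – 10 Jan 2002: 10 days at 3.05% → £57000 × 3.05% × 10/365 = £47.6301
11 Jan – 18 Apr 2002: 98 days at 3.3% → £57000 × 3.3% × 98/365 = £505.0356
Total = £552.6658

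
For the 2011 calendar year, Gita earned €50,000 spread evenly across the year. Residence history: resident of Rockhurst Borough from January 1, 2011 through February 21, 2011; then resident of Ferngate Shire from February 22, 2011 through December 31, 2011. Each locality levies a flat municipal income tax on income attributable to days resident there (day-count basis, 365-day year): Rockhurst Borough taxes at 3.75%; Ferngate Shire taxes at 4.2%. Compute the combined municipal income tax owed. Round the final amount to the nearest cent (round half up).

€2,067.95

Rockhurst Borough, January 1 – February 21, 2011: 52 days → €50,000 × 3.75% × 52/365 = €267.1233
Ferngate Shire, February 22 – December 31, 2011: 313 days → €50,000 × 4.2% × 313/365 = €1,800.8219
Total = €2,067.9452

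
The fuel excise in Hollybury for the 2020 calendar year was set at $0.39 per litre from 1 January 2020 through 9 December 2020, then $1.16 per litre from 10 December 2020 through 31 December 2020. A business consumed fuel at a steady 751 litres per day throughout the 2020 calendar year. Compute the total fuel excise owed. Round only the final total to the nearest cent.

$119,919.68

1 January – 9 December 2020: 344 days × 751 litres/day = 258,344 litres at $0.39/litre → $100,754.16
10 December – 31 December 2020: 22 days × 751 litres/day = 16,522 litres at $1.16/litre → $19,165.52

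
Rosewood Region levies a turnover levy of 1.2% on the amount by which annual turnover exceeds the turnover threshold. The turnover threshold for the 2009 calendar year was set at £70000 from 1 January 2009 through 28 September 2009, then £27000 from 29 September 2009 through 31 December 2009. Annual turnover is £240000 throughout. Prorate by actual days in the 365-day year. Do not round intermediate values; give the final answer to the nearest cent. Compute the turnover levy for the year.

£2172.89

1 January – 28 September 2009: 271 days, exemption £70000 → (£240000 − £70000) × 1.2% × 271/365 = £1514.6301
29 September – 31 December 2009: 94 days, exemption £27000 → (£240000 − £27000) × 1.2% × 94/365 = £658.2575
Total = £2172.8877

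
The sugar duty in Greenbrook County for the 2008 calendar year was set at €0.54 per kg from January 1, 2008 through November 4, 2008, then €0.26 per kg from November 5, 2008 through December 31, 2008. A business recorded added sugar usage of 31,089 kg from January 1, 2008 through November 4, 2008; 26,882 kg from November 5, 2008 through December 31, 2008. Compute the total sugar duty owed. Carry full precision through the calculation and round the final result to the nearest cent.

€23777.38

January 1 – November 4, 2008: 31,089 kg at €0.54/kg → €16788.06
November 5 – December 31, 2008: 26,882 kg at €0.26/kg → €6989.32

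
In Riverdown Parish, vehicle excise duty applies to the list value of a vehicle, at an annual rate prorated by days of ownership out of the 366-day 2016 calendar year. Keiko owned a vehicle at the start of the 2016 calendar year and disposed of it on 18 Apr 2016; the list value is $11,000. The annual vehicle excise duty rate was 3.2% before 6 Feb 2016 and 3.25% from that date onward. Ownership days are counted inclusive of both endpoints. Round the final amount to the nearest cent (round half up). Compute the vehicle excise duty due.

$105.93

1 Jan – 5 Feb 2016: 36 days at 3.2% → $11,000 × 3.2% × 36/366 = $34.6230
6 Feb – 18 Apr 2016: 73 days at 3.25% → $11,000 × 3.25% × 73/366 = $71.3046
Total = $105.9276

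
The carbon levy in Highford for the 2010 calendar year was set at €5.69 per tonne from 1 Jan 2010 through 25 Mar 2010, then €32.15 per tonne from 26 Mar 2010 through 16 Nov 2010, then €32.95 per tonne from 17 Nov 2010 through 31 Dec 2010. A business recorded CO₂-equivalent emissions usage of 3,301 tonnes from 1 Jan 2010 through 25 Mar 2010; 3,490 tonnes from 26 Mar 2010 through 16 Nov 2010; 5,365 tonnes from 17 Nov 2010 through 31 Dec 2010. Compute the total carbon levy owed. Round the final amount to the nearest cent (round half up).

€307,762.94

1 Jan – 25 Mar 2010: 3,301 tonnes at €5.69/tonne → €18,782.69
26 Mar – 16 Nov 2010: 3,490 tonnes at €32.15/tonne → €112,203.50
17 Nov – 31 Dec 2010: 5,365 tonnes at €32.95/tonne → €176,776.75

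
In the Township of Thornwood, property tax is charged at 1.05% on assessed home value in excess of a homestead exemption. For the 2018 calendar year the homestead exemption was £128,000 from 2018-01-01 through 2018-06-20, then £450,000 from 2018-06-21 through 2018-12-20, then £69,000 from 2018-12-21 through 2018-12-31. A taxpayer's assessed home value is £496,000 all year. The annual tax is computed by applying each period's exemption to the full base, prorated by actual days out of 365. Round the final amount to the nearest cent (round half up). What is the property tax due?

£2,187.54

2018-01-01 to 2018-06-20: 171 days, exemption £128,000 → (£496,000 − £128,000) × 1.05% × 171/365 = £1,810.2575
2018-06-21 to 2018-12-20: 183 days, exemption £450,000 → (£496,000 − £450,000) × 1.05% × 183/365 = £242.1616
2018-12-21 to 2018-12-31: 11 days, exemption £69,000 → (£496,000 − £69,000) × 1.05% × 11/365 = £135.1192
Total = £2,187.5384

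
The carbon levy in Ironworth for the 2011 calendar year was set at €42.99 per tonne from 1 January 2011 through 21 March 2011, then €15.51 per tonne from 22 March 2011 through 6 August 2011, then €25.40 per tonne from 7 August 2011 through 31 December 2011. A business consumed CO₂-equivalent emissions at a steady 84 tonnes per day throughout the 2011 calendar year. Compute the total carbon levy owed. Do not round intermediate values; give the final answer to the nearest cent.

€782323.92

1 January – 21 March 2011: 80 days × 84 tonnes/day = 6,720 tonnes at €42.99/tonne → €288892.80
22 March – 6 August 2011: 138 days × 84 tonnes/day = 11,592 tonnes at €15.51/tonne → €179791.92
7 August – 31 December 2011: 147 days × 84 tonnes/day = 12,348 tonnes at €25.40/tonne → €313639.20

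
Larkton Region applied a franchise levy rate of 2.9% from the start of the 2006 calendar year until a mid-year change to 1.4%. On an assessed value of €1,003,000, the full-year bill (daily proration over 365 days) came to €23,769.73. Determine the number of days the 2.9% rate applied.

236 days

Let d = days at the first rate; then 365 − d days at the second rate.
€1,003,000 × [2.9%·d + 1.4%·(365−d)] / 365 = €23,769.73
Solving gives d = 236, so the new rate took effect on 25 Aug 2006.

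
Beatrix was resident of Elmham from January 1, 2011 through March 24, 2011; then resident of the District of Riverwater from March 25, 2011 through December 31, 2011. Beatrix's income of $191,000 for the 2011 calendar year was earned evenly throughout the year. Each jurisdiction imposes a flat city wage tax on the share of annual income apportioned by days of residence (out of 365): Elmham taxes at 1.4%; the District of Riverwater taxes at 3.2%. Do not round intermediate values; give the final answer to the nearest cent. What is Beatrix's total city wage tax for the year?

$5,330.21

Elmham, January 1 – March 24, 2011: 83 days → $191,000 × 1.4% × 83/365 = $608.0603
The District of Riverwater, March 25 – December 31, 2011: 282 days → $191,000 × 3.2% × 282/365 = $4,722.1479
Total = $5,330.2082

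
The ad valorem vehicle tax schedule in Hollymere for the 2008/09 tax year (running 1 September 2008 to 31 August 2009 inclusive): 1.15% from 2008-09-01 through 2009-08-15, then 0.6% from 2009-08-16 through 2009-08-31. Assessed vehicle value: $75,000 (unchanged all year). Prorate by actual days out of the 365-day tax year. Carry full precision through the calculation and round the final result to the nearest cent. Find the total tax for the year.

2008-09-01 to 2009-08-15: 349 days at 1.15% → $75,000 × 1.15% × 349/365 = $824.6918
2009-08-16 to 2009-08-31: 16 days at 0.6% → $75,000 × 0.6% × 16/365 = $19.7260
Total = $844.4178

$844.42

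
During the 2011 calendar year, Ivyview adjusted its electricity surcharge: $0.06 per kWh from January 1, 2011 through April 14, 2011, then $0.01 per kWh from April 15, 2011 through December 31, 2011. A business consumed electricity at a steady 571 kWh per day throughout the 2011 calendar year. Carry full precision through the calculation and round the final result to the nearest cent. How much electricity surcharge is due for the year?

$5053.35

January 1 – April 14, 2011: 104 days × 571 kWh/day = 59,384 kWh at $0.06/kWh → $3563.04
April 15 – December 31, 2011: 261 days × 571 kWh/day = 149,031 kWh at $0.01/kWh → $1490.31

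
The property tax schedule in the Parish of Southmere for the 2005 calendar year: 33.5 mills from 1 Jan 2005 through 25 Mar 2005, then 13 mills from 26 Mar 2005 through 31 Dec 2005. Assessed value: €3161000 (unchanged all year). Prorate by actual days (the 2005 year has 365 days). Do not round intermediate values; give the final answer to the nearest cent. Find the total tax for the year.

€56005.99

1 Jan – 25 Mar 2005: 84 days at 33.5 mills → €3161000 × 3.35% × 84/365 = €24370.0110
26 Mar – 31 Dec 2005: 281 days at 13 mills → €3161000 × 1.3% × 281/365 = €31635.9808
Total = €56005.9918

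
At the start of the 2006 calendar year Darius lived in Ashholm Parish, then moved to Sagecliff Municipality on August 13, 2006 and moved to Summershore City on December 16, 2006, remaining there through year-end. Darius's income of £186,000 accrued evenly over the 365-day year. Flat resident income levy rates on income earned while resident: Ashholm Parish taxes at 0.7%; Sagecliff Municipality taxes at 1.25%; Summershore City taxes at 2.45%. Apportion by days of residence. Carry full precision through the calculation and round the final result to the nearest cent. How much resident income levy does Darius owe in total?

£1,795.03

Ashholm Parish, January 1 – August 12, 2006: 224 days → £186,000 × 0.7% × 224/365 = £799.0356
Sagecliff Municipality, August 13 – December 15, 2006: 125 days → £186,000 × 1.25% × 125/365 = £796.2329
Summershore City, December 16 – December 31, 2006: 16 days → £186,000 × 2.45% × 16/365 = £199.7589
Total = £1,795.0274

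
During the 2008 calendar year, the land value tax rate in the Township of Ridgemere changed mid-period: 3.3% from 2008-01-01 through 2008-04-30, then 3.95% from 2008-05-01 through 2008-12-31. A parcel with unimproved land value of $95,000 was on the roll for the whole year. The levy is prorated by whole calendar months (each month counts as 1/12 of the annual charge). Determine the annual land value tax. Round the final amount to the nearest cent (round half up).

2008-01-01 to 2008-04-30: 4 months at 3.3% → $95,000 × 3.3% × 4/12 = $1,045.0000
2008-05-01 to 2008-12-31: 8 months at 3.95% → $95,000 × 3.95% × 8/12 = $2,501.6667
Total = $3,546.6667

$3,546.67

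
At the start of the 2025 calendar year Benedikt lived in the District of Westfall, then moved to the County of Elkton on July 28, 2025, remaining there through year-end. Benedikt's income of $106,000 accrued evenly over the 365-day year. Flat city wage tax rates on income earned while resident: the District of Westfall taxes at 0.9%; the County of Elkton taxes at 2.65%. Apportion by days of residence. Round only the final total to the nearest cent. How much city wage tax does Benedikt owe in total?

$1,751.90

The District of Westfall, January 1 – July 27, 2025: 208 days → $106,000 × 0.9% × 208/365 = $543.6493
The County of Elkton, July 28 – December 31, 2025: 157 days → $106,000 × 2.65% × 157/365 = $1,208.2548
Total = $1,751.9041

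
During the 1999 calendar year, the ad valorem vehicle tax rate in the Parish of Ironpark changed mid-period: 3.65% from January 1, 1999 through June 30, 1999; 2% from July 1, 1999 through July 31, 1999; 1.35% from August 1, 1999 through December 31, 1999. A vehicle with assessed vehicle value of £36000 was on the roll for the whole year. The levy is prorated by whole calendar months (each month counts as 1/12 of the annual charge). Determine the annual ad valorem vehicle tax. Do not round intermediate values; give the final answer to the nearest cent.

January 1 – June 30, 1999: 6 months at 3.65% → £36000 × 3.65% × 6/12 = £657.0000
July 1 – July 31, 1999: 1 month at 2% → £36000 × 2% × 1/12 = £60.0000
August 1 – December 31, 1999: 5 months at 1.35% → £36000 × 1.35% × 5/12 = £202.5000
Total = £919.5000

£919.50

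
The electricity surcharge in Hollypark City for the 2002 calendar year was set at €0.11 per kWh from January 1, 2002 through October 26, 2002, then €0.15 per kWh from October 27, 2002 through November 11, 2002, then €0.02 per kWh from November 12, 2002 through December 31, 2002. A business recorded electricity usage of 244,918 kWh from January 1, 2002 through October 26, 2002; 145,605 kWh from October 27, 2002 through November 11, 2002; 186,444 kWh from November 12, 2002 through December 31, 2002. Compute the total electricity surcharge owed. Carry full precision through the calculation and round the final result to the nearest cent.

January 1 – October 26, 2002: 244,918 kWh at €0.11/kWh → €26,940.98
October 27 – November 11, 2002: 145,605 kWh at €0.15/kWh → €21,840.75
November 12 – December 31, 2002: 186,444 kWh at €0.02/kWh → €3,728.88

€52,510.61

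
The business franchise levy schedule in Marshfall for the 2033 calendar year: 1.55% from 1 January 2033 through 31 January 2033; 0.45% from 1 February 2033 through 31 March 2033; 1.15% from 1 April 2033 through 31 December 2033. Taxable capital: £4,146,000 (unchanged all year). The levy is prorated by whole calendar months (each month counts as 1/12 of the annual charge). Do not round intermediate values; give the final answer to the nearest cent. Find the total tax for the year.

£44,224.00

1 January – 31 January 2033: 1 month at 1.55% → £4,146,000 × 1.55% × 1/12 = £5,355.2500
1 February – 31 March 2033: 2 months at 0.45% → £4,146,000 × 0.45% × 2/12 = £3,109.5000
1 April – 31 December 2033: 9 months at 1.15% → £4,146,000 × 1.15% × 9/12 = £35,759.2500
Total = £44,224.0000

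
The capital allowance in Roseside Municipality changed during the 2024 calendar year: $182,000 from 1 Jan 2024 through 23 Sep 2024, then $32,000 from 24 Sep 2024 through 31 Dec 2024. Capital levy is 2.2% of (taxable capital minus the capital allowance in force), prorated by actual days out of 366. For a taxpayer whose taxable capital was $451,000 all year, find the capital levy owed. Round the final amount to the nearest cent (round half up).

1 Jan – 23 Sep 2024: 267 days, exemption $182,000 → ($451,000 − $182,000) × 2.2% × 267/366 = $4,317.2295
24 Sep – 31 Dec 2024: 99 days, exemption $32,000 → ($451,000 − $32,000) × 2.2% × 99/366 = $2,493.3934
Total = $6,810.6230

$6,810.62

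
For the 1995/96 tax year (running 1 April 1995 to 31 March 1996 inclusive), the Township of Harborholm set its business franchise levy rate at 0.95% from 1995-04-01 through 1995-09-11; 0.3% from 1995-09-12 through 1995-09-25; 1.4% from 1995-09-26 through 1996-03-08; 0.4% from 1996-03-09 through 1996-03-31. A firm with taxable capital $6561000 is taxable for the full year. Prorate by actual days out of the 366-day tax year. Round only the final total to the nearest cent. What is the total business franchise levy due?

$71740.77

1995-04-01 to 1995-09-11: 164 days at 0.95% → $6561000 × 0.95% × 164/366 = $27929.0656
1995-09-12 to 1995-09-25: 14 days at 0.3% → $6561000 × 0.3% × 14/366 = $752.9016
1995-09-26 to 1996-03-08: 165 days at 1.4% → $6561000 × 1.4% × 165/366 = $41409.5902
1996-03-09 to 1996-03-31: 23 days at 0.4% → $6561000 × 0.4% × 23/366 = $1649.2131
Total = $71740.7705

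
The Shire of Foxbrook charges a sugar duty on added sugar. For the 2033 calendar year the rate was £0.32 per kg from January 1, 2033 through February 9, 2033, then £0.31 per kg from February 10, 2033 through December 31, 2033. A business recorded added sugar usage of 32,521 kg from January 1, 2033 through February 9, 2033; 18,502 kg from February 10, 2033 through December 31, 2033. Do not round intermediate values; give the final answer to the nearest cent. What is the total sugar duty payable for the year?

January 1 – February 9, 2033: 32,521 kg at £0.32/kg → £10,406.72
February 10 – December 31, 2033: 18,502 kg at £0.31/kg → £5,735.62

£16,142.34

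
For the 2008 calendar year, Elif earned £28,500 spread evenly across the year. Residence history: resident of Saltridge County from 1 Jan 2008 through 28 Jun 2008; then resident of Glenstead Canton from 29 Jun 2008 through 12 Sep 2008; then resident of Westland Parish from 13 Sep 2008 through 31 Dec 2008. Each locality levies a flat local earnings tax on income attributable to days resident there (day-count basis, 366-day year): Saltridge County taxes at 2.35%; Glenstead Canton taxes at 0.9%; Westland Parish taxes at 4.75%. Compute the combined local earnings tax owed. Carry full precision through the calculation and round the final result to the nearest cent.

Saltridge County, 1 Jan – 28 Jun 2008: 180 days → £28,500 × 2.35% × 180/366 = £329.3852
Glenstead Canton, 29 Jun – 12 Sep 2008: 76 days → £28,500 × 0.9% × 76/366 = £53.2623
Westland Parish, 13 Sep – 31 Dec 2008: 110 days → £28,500 × 4.75% × 110/366 = £406.8648
Total = £789.5123

£789.51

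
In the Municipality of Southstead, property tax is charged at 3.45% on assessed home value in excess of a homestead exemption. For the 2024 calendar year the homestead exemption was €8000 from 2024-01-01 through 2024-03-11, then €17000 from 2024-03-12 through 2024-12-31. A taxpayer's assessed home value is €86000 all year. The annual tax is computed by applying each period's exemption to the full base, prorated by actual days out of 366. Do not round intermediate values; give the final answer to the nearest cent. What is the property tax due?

€2440.73

2024-01-01 to 2024-03-11: 71 days, exemption €8000 → (€86000 − €8000) × 3.45% × 71/366 = €522.0246
2024-03-12 to 2024-12-31: 295 days, exemption €17000 → (€86000 − €17000) × 3.45% × 295/366 = €1918.7090
Total = €2440.7336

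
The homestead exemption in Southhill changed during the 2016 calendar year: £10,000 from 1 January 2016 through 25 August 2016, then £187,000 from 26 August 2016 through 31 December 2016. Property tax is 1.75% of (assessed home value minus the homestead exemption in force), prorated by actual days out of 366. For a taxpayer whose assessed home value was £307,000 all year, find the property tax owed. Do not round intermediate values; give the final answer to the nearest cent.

1 January – 25 August 2016: 238 days, exemption £10,000 → (£307,000 − £10,000) × 1.75% × 238/366 = £3,379.7951
26 August – 31 December 2016: 128 days, exemption £187,000 → (£307,000 − £187,000) × 1.75% × 128/366 = £734.4262
Total = £4,114.2213

£4,114.22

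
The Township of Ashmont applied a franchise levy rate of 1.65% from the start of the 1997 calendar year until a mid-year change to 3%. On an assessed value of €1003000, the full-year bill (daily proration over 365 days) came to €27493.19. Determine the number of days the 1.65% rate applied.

Let d = days at the first rate; then 365 − d days at the second rate.
€1003000 × [1.65%·d + 3%·(365−d)] / 365 = €27493.19
Solving gives d = 70, so the new rate took effect on 12 March 1997.

70 days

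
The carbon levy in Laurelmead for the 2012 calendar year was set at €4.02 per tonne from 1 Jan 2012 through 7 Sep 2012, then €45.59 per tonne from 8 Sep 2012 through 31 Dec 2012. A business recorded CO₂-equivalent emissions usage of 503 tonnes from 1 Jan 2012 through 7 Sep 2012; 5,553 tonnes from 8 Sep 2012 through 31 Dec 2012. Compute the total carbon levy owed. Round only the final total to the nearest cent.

€255,183.33

1 Jan – 7 Sep 2012: 503 tonnes at €4.02/tonne → €2,022.06
8 Sep – 31 Dec 2012: 5,553 tonnes at €45.59/tonne → €253,161.27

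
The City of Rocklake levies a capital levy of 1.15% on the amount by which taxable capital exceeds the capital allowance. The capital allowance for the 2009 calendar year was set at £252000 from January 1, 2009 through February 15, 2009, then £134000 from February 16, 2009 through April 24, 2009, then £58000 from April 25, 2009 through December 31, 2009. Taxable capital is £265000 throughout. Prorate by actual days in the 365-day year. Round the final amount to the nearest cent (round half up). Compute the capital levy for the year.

January 1 – February 15, 2009: 46 days, exemption £252000 → (£265000 − £252000) × 1.15% × 46/365 = £18.8411
February 16 – April 24, 2009: 68 days, exemption £134000 → (£265000 − £134000) × 1.15% × 68/365 = £280.6630
April 25 – December 31, 2009: 251 days, exemption £58000 → (£265000 − £58000) × 1.15% × 251/365 = £1637.0014
Total = £1936.5055

£1936.51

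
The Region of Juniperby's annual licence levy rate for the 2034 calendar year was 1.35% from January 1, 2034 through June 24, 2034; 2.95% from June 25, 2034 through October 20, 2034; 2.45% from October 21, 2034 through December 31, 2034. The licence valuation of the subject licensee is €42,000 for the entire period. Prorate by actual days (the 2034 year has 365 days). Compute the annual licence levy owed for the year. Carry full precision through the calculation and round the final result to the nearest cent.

€875.38

January 1 – June 24, 2034: 175 days at 1.35% → €42,000 × 1.35% × 175/365 = €271.8493
June 25 – October 20, 2034: 118 days at 2.95% → €42,000 × 2.95% × 118/365 = €400.5534
October 21 – December 31, 2034: 72 days at 2.45% → €42,000 × 2.45% × 72/365 = €202.9808
Total = €875.3836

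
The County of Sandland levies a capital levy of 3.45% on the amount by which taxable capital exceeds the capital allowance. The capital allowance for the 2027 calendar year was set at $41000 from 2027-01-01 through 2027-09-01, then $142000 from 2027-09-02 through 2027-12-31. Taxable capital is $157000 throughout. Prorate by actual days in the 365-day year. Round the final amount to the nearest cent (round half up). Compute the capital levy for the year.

$2846.86

2027-01-01 to 2027-09-01: 244 days, exemption $41000 → ($157000 − $41000) × 3.45% × 244/365 = $2675.3096
2027-09-02 to 2027-12-31: 121 days, exemption $142000 → ($157000 − $142000) × 3.45% × 121/365 = $171.5548
Total = $2846.8644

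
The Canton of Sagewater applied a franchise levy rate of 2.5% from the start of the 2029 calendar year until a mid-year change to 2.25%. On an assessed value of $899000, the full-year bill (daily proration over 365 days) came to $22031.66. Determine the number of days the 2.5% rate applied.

293 days

Let d = days at the first rate; then 365 − d days at the second rate.
$899000 × [2.5%·d + 2.25%·(365−d)] / 365 = $22031.66
Solving gives d = 293, so the new rate took effect on 21 Oct 2029.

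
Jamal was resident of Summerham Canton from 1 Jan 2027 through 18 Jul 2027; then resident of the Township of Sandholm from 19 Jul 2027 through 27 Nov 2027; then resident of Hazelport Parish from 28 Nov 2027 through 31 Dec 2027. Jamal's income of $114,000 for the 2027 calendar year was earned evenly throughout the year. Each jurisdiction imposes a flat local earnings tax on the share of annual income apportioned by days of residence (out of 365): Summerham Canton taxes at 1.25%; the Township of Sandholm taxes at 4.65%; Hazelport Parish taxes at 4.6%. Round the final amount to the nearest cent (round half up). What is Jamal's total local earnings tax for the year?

Summerham Canton, 1 Jan – 18 Jul 2027: 199 days → $114,000 × 1.25% × 199/365 = $776.9178
The Township of Sandholm, 19 Jul – 27 Nov 2027: 132 days → $114,000 × 4.65% × 132/365 = $1,917.0740
Hazelport Parish, 28 Nov – 31 Dec 2027: 34 days → $114,000 × 4.6% × 34/365 = $488.4822
Total = $3,182.4740

$3,182.47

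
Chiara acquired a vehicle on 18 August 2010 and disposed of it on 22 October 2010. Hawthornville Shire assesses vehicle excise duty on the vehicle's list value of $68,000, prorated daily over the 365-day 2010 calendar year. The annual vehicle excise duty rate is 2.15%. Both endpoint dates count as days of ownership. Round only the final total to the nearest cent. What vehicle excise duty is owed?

$264.36

Days held (18 August – 22 October 2010): 66 out of 365
Tax = $68,000 × 2.15% × 66/365 = $264.3616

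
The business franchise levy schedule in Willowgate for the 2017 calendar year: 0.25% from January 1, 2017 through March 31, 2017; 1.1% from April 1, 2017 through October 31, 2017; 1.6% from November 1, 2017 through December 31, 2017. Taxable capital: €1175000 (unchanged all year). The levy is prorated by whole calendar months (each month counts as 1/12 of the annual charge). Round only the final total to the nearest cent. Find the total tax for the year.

January 1 – March 31, 2017: 3 months at 0.25% → €1175000 × 0.25% × 3/12 = €734.3750
April 1 – October 31, 2017: 7 months at 1.1% → €1175000 × 1.1% × 7/12 = €7539.5833
November 1 – December 31, 2017: 2 months at 1.6% → €1175000 × 1.6% × 2/12 = €3133.3333
Total = €11407.2917

€11407.29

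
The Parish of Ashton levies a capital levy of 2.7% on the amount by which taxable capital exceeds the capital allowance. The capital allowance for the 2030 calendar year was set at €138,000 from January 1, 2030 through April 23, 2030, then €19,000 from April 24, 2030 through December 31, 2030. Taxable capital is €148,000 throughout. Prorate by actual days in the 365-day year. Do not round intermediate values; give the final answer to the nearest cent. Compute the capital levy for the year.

January 1 – April 23, 2030: 113 days, exemption €138,000 → (€148,000 − €138,000) × 2.7% × 113/365 = €83.5890
April 24 – December 31, 2030: 252 days, exemption €19,000 → (€148,000 − €19,000) × 2.7% × 252/365 = €2,404.7014
Total = €2,488.2904

€2,488.29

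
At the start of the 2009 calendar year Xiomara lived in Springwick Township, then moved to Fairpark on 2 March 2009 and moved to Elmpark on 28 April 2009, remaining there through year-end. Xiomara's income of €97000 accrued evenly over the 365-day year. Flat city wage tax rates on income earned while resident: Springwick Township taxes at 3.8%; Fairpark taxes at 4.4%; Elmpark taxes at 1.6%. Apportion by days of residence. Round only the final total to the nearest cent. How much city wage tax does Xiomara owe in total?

€2326.94

Springwick Township, 1 January – 1 March 2009: 60 days → €97000 × 3.8% × 60/365 = €605.9178
Fairpark, 2 March – 27 April 2009: 57 days → €97000 × 4.4% × 57/365 = €666.5096
Elmpark, 28 April – 31 December 2009: 248 days → €97000 × 1.6% × 248/365 = €1054.5096
Total = €2326.9370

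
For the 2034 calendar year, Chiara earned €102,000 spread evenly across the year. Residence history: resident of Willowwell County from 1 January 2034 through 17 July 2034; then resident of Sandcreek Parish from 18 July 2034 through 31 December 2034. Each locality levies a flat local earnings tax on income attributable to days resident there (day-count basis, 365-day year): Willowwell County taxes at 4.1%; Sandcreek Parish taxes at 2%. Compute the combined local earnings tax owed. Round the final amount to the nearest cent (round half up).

Willowwell County, 1 January – 17 July 2034: 198 days → €102,000 × 4.1% × 198/365 = €2,268.5918
Sandcreek Parish, 18 July – 31 December 2034: 167 days → €102,000 × 2% × 167/365 = €933.3699
Total = €3,201.9616

€3,201.96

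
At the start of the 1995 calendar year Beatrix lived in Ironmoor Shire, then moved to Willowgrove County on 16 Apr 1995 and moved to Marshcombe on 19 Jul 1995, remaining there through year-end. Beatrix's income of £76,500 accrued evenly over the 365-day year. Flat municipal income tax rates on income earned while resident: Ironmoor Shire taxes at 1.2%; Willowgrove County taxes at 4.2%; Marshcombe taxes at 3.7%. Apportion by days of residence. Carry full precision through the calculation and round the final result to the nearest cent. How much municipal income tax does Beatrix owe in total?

£2,378.84

Ironmoor Shire, 1 Jan – 15 Apr 1995: 105 days → £76,500 × 1.2% × 105/365 = £264.0822
Willowgrove County, 16 Apr – 18 Jul 1995: 94 days → £76,500 × 4.2% × 94/365 = £827.4575
Marshcombe, 19 Jul – 31 Dec 1995: 166 days → £76,500 × 3.7% × 166/365 = £1,287.2959
Total = £2,378.8356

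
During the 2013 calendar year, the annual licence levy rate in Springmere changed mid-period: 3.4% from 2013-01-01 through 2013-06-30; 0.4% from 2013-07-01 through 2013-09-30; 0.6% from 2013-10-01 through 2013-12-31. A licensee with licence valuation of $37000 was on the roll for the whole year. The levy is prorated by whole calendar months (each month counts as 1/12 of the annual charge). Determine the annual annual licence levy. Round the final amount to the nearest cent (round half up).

2013-01-01 to 2013-06-30: 6 months at 3.4% → $37000 × 3.4% × 6/12 = $629.0000
2013-07-01 to 2013-09-30: 3 months at 0.4% → $37000 × 0.4% × 3/12 = $37.0000
2013-10-01 to 2013-12-31: 3 months at 0.6% → $37000 × 0.6% × 3/12 = $55.5000
Total = $721.5000

$721.50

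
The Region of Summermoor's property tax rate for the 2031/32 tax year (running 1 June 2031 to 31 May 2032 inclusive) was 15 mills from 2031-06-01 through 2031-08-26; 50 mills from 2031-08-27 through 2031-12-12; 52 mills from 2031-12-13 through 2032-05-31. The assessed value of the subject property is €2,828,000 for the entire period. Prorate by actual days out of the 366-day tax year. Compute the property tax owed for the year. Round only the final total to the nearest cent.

2031-06-01 to 2031-08-26: 87 days at 15 mills → €2,828,000 × 1.5% × 87/366 = €10,083.4426
2031-08-27 to 2031-12-12: 108 days at 50 mills → €2,828,000 × 5% × 108/366 = €41,724.5902
2031-12-13 to 2032-05-31: 171 days at 52 mills → €2,828,000 × 5.2% × 171/366 = €68,706.4918
Total = €120,514.5246

€120,514.52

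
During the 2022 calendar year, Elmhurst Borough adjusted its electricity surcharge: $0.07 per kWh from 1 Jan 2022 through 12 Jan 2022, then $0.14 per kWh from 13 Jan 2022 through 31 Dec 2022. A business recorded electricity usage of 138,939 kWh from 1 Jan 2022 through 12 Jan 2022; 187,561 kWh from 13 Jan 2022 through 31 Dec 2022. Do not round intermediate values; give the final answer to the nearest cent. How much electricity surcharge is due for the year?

$35,984.27

1 Jan – 12 Jan 2022: 138,939 kWh at $0.07/kWh → $9,725.73
13 Jan – 31 Dec 2022: 187,561 kWh at $0.14/kWh → $26,258.54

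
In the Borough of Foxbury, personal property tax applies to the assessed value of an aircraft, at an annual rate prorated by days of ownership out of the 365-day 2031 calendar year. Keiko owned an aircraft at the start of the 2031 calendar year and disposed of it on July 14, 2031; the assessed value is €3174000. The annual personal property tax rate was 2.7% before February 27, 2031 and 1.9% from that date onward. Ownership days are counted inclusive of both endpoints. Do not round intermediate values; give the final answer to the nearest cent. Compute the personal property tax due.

January 1 – February 26, 2031: 57 days at 2.7% → €3174000 × 2.7% × 57/365 = €13382.9753
February 27 – July 14, 2031: 138 days at 1.9% → €3174000 × 1.9% × 138/365 = €22800.6247
Total = €36183.6000

€36183.60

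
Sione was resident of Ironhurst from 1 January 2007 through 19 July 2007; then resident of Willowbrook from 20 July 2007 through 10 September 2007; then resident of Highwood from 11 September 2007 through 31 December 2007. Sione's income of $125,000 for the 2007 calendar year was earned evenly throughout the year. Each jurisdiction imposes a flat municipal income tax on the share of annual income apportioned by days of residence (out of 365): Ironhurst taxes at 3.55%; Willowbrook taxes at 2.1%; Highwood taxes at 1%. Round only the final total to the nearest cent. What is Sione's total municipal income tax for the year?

Ironhurst, 1 January – 19 July 2007: 200 days → $125,000 × 3.55% × 200/365 = $2,431.5068
Willowbrook, 20 July – 10 September 2007: 53 days → $125,000 × 2.1% × 53/365 = $381.1644
Highwood, 11 September – 31 December 2007: 112 days → $125,000 × 1% × 112/365 = $383.5616
Total = $3,196.2329

$3,196.23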